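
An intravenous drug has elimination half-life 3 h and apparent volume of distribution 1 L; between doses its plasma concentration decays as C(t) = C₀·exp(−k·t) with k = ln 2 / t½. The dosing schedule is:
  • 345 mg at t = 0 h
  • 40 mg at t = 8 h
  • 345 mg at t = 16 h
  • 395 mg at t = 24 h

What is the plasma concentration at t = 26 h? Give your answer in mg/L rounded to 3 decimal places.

284.537 mg/L

k = ln 2 / 3 = 0.23105 per h
Dose 1 (345 mg at t=0 h): 345·exp(−0.23105·26) = 0.849 mg/L
Dose 2 (40 mg at t=8 h): 40·exp(−0.23105·18) = 0.625 mg/L
Dose 3 (345 mg at t=16 h): 345·exp(−0.23105·10) = 34.228 mg/L
Dose 4 (395 mg at t=24 h): 395·exp(−0.23105·2) = 248.834 mg/L
C(26) = 0.849 + 0.625 + 34.228 + 248.834 = 284.537 mg/L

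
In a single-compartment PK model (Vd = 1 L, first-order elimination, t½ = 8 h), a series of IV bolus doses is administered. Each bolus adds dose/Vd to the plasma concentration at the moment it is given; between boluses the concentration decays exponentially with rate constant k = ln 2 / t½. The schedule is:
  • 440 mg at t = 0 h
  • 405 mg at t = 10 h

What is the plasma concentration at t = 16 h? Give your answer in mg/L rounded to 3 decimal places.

k = ln 2 / 8 = 0.08664 per h
Dose 1 (440 mg at t=0 h): 440·exp(−0.08664·16) = 110.000 mg/L
Dose 2 (405 mg at t=10 h): 405·exp(−0.08664·6) = 240.814 mg/L
C(16) = 110.000 + 240.814 = 350.814 mg/L

350.814 mg/L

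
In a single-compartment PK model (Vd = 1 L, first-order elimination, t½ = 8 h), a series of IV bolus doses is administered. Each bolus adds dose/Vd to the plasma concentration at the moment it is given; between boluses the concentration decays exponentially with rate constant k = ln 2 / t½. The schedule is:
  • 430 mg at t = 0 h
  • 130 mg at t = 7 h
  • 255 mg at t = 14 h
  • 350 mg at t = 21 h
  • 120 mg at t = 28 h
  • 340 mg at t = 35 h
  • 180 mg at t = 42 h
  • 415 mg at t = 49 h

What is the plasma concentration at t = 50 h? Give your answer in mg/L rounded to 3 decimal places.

629.508 mg/L

k = ln 2 / 8 = 0.08664 per h
Dose 1 (430 mg at t=0 h): 430·exp(−0.08664·50) = 5.650 mg/L
Dose 2 (130 mg at t=7 h): 130·exp(−0.08664·43) = 3.133 mg/L
Dose 3 (255 mg at t=14 h): 255·exp(−0.08664·36) = 11.270 mg/L
Dose 4 (350 mg at t=21 h): 350·exp(−0.08664·29) = 28.368 mg/L
Dose 5 (120 mg at t=28 h): 120·exp(−0.08664·22) = 17.838 mg/L
Dose 6 (340 mg at t=35 h): 340·exp(−0.08664·15) = 92.693 mg/L
Dose 7 (180 mg at t=42 h): 180·exp(−0.08664·8) = 90.000 mg/L
Dose 8 (415 mg at t=49 h): 415·exp(−0.08664·1) = 380.557 mg/L
C(50) = 5.650 + 3.133 + 11.270 + 28.368 + 17.838 + 92.693 + 90.000 + 380.557 = 629.508 mg/L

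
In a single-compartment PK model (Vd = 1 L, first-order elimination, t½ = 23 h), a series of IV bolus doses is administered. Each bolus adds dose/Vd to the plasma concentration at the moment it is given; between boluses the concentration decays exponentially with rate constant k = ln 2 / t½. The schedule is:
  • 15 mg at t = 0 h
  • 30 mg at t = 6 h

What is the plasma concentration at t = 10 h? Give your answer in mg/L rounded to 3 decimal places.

k = ln 2 / 23 = 0.03014 per h
Dose 1 (15 mg at t=0 h): 15·exp(−0.03014·10) = 11.097 mg/L
Dose 2 (30 mg at t=6 h): 30·exp(−0.03014·4) = 26.593 mg/L
C(10) = 11.097 + 26.593 = 37.690 mg/L

37.690 mg/L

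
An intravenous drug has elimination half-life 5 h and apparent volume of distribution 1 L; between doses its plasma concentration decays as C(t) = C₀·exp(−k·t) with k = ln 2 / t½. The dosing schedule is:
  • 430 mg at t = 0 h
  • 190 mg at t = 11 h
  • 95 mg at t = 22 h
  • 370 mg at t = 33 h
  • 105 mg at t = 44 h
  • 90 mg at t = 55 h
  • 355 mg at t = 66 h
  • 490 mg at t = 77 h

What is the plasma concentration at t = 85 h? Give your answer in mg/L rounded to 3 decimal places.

k = ln 2 / 5 = 0.13863 per h
Dose 1 (430 mg at t=0 h): 430·exp(−0.13863·85) = 0.003 mg/L
Dose 2 (190 mg at t=11 h): 190·exp(−0.13863·74) = 0.007 mg/L
Dose 3 (95 mg at t=22 h): 95·exp(−0.13863·63) = 0.015 mg/L
Dose 4 (370 mg at t=33 h): 370·exp(−0.13863·52) = 0.274 mg/L
Dose 5 (105 mg at t=44 h): 105·exp(−0.13863·41) = 0.357 mg/L
Dose 6 (90 mg at t=55 h): 90·exp(−0.13863·30) = 1.406 mg/L
Dose 7 (355 mg at t=66 h): 355·exp(−0.13863·19) = 25.487 mg/L
Dose 8 (490 mg at t=77 h): 490·exp(−0.13863·8) = 161.640 mg/L
C(85) = 0.003 + 0.007 + 0.015 + 0.274 + 0.357 + 1.406 + 25.487 + 161.640 = 189.189 mg/L

189.189 mg/L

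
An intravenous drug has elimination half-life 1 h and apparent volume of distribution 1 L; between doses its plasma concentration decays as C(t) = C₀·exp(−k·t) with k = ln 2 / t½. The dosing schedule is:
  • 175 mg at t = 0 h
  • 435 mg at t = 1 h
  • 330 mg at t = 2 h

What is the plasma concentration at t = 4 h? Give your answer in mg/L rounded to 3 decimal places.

k = ln 2 / 1 = 0.69315 per h
Dose 1 (175 mg at t=0 h): 175·exp(−0.69315·4) = 10.938 mg/L
Dose 2 (435 mg at t=1 h): 435·exp(−0.69315·3) = 54.375 mg/L
Dose 3 (330 mg at t=2 h): 330·exp(−0.69315·2) = 82.500 mg/L
C(4) = 10.938 + 54.375 + 82.500 = 147.812 mg/L

147.812 mg/L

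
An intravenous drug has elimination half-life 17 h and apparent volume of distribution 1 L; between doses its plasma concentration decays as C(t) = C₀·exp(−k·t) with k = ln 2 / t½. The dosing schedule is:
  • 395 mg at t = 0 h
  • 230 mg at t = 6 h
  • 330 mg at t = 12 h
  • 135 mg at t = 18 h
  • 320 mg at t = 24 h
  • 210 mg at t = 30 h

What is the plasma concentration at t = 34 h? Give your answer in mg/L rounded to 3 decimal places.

768.312 mg/L

k = ln 2 / 17 = 0.04077 per h
Dose 1 (395 mg at t=0 h): 395·exp(−0.04077·34) = 98.750 mg/L
Dose 2 (230 mg at t=6 h): 230·exp(−0.04077·28) = 73.437 mg/L
Dose 3 (330 mg at t=12 h): 330·exp(−0.04077·22) = 134.569 mg/L
Dose 4 (135 mg at t=18 h): 135·exp(−0.04077·16) = 70.309 mg/L
Dose 5 (320 mg at t=24 h): 320·exp(−0.04077·10) = 212.850 mg/L
Dose 6 (210 mg at t=30 h): 210·exp(−0.04077·4) = 178.397 mg/L
C(34) = 98.750 + 73.437 + 134.569 + 70.309 + 212.850 + 178.397 = 768.312 mg/L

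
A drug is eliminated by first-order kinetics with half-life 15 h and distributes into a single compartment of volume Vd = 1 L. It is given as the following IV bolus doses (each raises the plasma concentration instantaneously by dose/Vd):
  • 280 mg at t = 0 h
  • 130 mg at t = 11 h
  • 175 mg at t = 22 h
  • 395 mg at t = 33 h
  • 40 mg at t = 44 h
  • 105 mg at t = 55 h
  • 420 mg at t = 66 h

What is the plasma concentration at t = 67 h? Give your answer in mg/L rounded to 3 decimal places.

601.557 mg/L

k = ln 2 / 15 = 0.04621 per h
Dose 1 (280 mg at t=0 h): 280·exp(−0.04621·67) = 12.664 mg/L
Dose 2 (130 mg at t=11 h): 130·exp(−0.04621·56) = 9.775 mg/L
Dose 3 (175 mg at t=22 h): 175·exp(−0.04621·45) = 21.875 mg/L
Dose 4 (395 mg at t=33 h): 395·exp(−0.04621·34) = 82.085 mg/L
Dose 5 (40 mg at t=44 h): 40·exp(−0.04621·23) = 13.819 mg/L
Dose 6 (105 mg at t=55 h): 105·exp(−0.04621·12) = 60.307 mg/L
Dose 7 (420 mg at t=66 h): 420·exp(−0.04621·1) = 401.033 mg/L
C(67) = 12.664 + 9.775 + 21.875 + 82.085 + 13.819 + 60.307 + 401.033 = 601.557 mg/L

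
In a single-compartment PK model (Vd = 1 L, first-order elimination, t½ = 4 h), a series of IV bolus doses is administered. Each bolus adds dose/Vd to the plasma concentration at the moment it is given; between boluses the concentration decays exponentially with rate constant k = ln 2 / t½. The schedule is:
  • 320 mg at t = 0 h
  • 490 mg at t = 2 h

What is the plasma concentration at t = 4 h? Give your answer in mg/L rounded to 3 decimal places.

k = ln 2 / 4 = 0.17329 per h
Dose 1 (320 mg at t=0 h): 320·exp(−0.17329·4) = 160.000 mg/L
Dose 2 (490 mg at t=2 h): 490·exp(−0.17329·2) = 346.482 mg/L
C(4) = 160.000 + 346.482 = 506.482 mg/L

506.482 mg/L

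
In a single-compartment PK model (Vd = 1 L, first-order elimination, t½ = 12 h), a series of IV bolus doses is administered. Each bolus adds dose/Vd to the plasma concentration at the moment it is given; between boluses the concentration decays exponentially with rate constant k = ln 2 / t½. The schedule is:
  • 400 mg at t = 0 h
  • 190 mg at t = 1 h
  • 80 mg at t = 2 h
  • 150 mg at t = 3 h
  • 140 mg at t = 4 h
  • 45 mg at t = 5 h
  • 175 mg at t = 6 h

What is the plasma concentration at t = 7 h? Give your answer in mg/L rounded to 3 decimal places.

k = ln 2 / 12 = 0.05776 per h
Dose 1 (400 mg at t=0 h): 400·exp(−0.05776·7) = 266.968 mg/L
Dose 2 (190 mg at t=1 h): 190·exp(−0.05776·6) = 134.350 mg/L
Dose 3 (80 mg at t=2 h): 80·exp(−0.05776·5) = 59.932 mg/L
Dose 4 (150 mg at t=3 h): 150·exp(−0.05776·4) = 119.055 mg/L
Dose 5 (140 mg at t=4 h): 140·exp(−0.05776·3) = 117.725 mg/L
Dose 6 (45 mg at t=5 h): 45·exp(−0.05776·2) = 40.090 mg/L
Dose 7 (175 mg at t=6 h): 175·exp(−0.05776·1) = 165.178 mg/L
C(7) = 266.968 + 134.350 + 59.932 + 119.055 + 117.725 + 40.090 + 165.178 = 903.300 mg/L

903.300 mg/L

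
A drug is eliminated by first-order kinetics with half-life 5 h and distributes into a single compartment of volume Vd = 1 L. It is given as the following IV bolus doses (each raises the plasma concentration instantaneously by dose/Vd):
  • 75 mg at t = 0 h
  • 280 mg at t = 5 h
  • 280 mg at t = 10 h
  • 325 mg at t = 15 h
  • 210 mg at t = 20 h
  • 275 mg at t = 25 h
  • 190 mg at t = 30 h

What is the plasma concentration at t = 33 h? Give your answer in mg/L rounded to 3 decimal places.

k = ln 2 / 5 = 0.13863 per h
Dose 1 (75 mg at t=0 h): 75·exp(−0.13863·33) = 0.773 mg/L
Dose 2 (280 mg at t=5 h): 280·exp(−0.13863·28) = 5.773 mg/L
Dose 3 (280 mg at t=10 h): 280·exp(−0.13863·23) = 11.546 mg/L
Dose 4 (325 mg at t=15 h): 325·exp(−0.13863·18) = 26.803 mg/L
Dose 5 (210 mg at t=20 h): 210·exp(−0.13863·13) = 34.637 mg/L
Dose 6 (275 mg at t=25 h): 275·exp(−0.13863·8) = 90.716 mg/L
Dose 7 (190 mg at t=30 h): 190·exp(−0.13863·3) = 125.353 mg/L
C(33) = 0.773 + 5.773 + 11.546 + 26.803 + 34.637 + 90.716 + 125.353 = 295.601 mg/L

295.601 mg/L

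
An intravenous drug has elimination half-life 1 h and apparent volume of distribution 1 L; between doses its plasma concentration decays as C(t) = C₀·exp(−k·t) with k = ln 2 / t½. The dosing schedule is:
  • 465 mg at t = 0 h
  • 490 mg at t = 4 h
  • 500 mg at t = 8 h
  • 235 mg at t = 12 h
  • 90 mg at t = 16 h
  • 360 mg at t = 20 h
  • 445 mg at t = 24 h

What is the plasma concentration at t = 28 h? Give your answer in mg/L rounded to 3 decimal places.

k = ln 2 / 1 = 0.69315 per h
Dose 1 (465 mg at t=0 h): 465·exp(−0.69315·28) = 0.000 mg/L
Dose 2 (490 mg at t=4 h): 490·exp(−0.69315·24) = 0.000 mg/L
Dose 3 (500 mg at t=8 h): 500·exp(−0.69315·20) = 0.000 mg/L
Dose 4 (235 mg at t=12 h): 235·exp(−0.69315·16) = 0.004 mg/L
Dose 5 (90 mg at t=16 h): 90·exp(−0.69315·12) = 0.022 mg/L
Dose 6 (360 mg at t=20 h): 360·exp(−0.69315·8) = 1.406 mg/L
Dose 7 (445 mg at t=24 h): 445·exp(−0.69315·4) = 27.812 mg/L
C(28) = 0.000 + 0.000 + 0.000 + 0.004 + 0.022 + 1.406 + 27.812 = 29.245 mg/L

29.245 mg/L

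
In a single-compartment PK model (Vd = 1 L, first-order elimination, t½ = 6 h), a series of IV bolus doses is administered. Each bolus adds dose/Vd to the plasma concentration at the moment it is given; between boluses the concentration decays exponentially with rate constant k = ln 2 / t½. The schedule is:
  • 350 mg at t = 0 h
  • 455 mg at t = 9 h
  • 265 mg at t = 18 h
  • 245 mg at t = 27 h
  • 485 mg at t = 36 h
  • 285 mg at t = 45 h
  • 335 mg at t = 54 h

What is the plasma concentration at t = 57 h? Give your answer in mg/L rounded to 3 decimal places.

363.844 mg/L

k = ln 2 / 6 = 0.11552 per h
Dose 1 (350 mg at t=0 h): 350·exp(−0.11552·57) = 0.483 mg/L
Dose 2 (455 mg at t=9 h): 455·exp(−0.11552·48) = 1.777 mg/L
Dose 3 (265 mg at t=18 h): 265·exp(−0.11552·39) = 2.928 mg/L
Dose 4 (245 mg at t=27 h): 245·exp(−0.11552·30) = 7.656 mg/L
Dose 5 (485 mg at t=36 h): 485·exp(−0.11552·21) = 42.868 mg/L
Dose 6 (285 mg at t=45 h): 285·exp(−0.11552·12) = 71.250 mg/L
Dose 7 (335 mg at t=54 h): 335·exp(−0.11552·3) = 236.881 mg/L
C(57) = 0.483 + 1.777 + 2.928 + 7.656 + 42.868 + 71.250 + 236.881 = 363.844 mg/L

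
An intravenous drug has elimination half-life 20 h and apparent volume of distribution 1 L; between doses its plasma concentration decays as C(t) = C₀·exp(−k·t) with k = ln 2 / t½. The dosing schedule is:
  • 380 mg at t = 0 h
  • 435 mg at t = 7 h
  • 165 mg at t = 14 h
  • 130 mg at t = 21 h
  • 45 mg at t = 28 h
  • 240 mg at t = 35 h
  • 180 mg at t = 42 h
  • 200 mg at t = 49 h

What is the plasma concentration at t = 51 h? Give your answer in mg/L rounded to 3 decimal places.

k = ln 2 / 20 = 0.03466 per h
Dose 1 (380 mg at t=0 h): 380·exp(−0.03466·51) = 64.887 mg/L
Dose 2 (435 mg at t=7 h): 435·exp(−0.03466·44) = 94.672 mg/L
Dose 3 (165 mg at t=14 h): 165·exp(−0.03466·37) = 45.770 mg/L
Dose 4 (130 mg at t=21 h): 130·exp(−0.03466·30) = 45.962 mg/L
Dose 5 (45 mg at t=28 h): 45·exp(−0.03466·23) = 20.278 mg/L
Dose 6 (240 mg at t=35 h): 240·exp(−0.03466·16) = 137.844 mg/L
Dose 7 (180 mg at t=42 h): 180·exp(−0.03466·9) = 131.768 mg/L
Dose 8 (200 mg at t=49 h): 200·exp(−0.03466·2) = 186.607 mg/L
C(51) = 64.887 + 94.672 + 45.770 + 45.962 + 20.278 + 137.844 + 131.768 + 186.607 = 727.787 mg/L

727.787 mg/L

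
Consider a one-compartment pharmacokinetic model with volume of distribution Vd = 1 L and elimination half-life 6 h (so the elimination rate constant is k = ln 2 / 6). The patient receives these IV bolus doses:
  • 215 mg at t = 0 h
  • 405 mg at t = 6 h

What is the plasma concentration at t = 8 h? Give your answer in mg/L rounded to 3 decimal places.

406.772 mg/L

k = ln 2 / 6 = 0.11552 per h
Dose 1 (215 mg at t=0 h): 215·exp(−0.11552·8) = 85.323 mg/L
Dose 2 (405 mg at t=6 h): 405·exp(−0.11552·2) = 321.449 mg/L
C(8) = 85.323 + 321.449 = 406.772 mg/L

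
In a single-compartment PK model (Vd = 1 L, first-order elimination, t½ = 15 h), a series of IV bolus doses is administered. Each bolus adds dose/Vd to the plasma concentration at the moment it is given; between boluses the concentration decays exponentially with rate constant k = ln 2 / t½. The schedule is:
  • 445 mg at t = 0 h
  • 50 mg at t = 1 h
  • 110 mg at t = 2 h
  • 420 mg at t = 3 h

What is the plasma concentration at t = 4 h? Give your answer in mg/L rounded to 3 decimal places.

914.751 mg/L

k = ln 2 / 15 = 0.04621 per h
Dose 1 (445 mg at t=0 h): 445·exp(−0.04621·4) = 369.901 mg/L
Dose 2 (50 mg at t=1 h): 50·exp(−0.04621·3) = 43.528 mg/L
Dose 3 (110 mg at t=2 h): 110·exp(−0.04621·2) = 100.289 mg/L
Dose 4 (420 mg at t=3 h): 420·exp(−0.04621·1) = 401.033 mg/L
C(4) = 369.901 + 43.528 + 100.289 + 401.033 = 914.751 mg/L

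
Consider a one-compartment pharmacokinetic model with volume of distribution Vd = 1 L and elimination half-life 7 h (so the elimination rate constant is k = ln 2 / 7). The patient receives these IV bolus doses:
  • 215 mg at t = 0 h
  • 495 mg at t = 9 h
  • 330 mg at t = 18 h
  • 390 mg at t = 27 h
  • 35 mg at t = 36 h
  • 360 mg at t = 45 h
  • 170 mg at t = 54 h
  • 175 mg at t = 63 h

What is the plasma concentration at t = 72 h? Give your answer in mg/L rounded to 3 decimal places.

k = ln 2 / 7 = 0.09902 per h
Dose 1 (215 mg at t=0 h): 215·exp(−0.09902·72) = 0.172 mg/L
Dose 2 (495 mg at t=9 h): 495·exp(−0.09902·63) = 0.967 mg/L
Dose 3 (330 mg at t=18 h): 330·exp(−0.09902·54) = 1.571 mg/L
Dose 4 (390 mg at t=27 h): 390·exp(−0.09902·45) = 4.528 mg/L
Dose 5 (35 mg at t=36 h): 35·exp(−0.09902·36) = 0.991 mg/L
Dose 6 (360 mg at t=45 h): 360·exp(−0.09902·27) = 24.842 mg/L
Dose 7 (170 mg at t=54 h): 170·exp(−0.09902·18) = 28.600 mg/L
Dose 8 (175 mg at t=63 h): 175·exp(−0.09902·9) = 71.779 mg/L
C(72) = 0.172 + 0.967 + 1.571 + 4.528 + 0.991 + 24.842 + 28.600 + 71.779 = 133.450 mg/L

133.450 mg/L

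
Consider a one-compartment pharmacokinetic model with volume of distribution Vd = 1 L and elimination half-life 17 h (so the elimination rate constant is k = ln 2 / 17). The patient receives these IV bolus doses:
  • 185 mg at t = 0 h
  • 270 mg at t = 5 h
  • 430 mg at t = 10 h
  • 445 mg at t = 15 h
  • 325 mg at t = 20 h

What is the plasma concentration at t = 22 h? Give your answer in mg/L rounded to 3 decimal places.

1108.116 mg/L

k = ln 2 / 17 = 0.04077 per h
Dose 1 (185 mg at t=0 h): 185·exp(−0.04077·22) = 75.440 mg/L
Dose 2 (270 mg at t=5 h): 270·exp(−0.04077·17) = 135.000 mg/L
Dose 3 (430 mg at t=10 h): 430·exp(−0.04077·12) = 263.619 mg/L
Dose 4 (445 mg at t=15 h): 445·exp(−0.04077·7) = 334.508 mg/L
Dose 5 (325 mg at t=20 h): 325·exp(−0.04077·2) = 299.549 mg/L
C(22) = 75.440 + 135.000 + 263.619 + 334.508 + 299.549 = 1108.116 mg/L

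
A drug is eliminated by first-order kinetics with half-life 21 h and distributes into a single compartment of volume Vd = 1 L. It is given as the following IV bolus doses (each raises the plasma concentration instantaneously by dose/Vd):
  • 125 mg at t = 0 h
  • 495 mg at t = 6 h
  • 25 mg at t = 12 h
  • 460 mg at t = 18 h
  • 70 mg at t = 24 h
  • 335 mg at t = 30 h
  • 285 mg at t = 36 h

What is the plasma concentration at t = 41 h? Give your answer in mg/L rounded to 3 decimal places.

927.705 mg/L

k = ln 2 / 21 = 0.03301 per h
Dose 1 (125 mg at t=0 h): 125·exp(−0.03301·41) = 32.299 mg/L
Dose 2 (495 mg at t=6 h): 495·exp(−0.03301·35) = 155.915 mg/L
Dose 3 (25 mg at t=12 h): 25·exp(−0.03301·29) = 9.599 mg/L
Dose 4 (460 mg at t=18 h): 460·exp(−0.03301·23) = 215.307 mg/L
Dose 5 (70 mg at t=24 h): 70·exp(−0.03301·17) = 39.940 mg/L
Dose 6 (335 mg at t=30 h): 335·exp(−0.03301·11) = 233.003 mg/L
Dose 7 (285 mg at t=36 h): 285·exp(−0.03301·5) = 241.641 mg/L
C(41) = 32.299 + 155.915 + 9.599 + 215.307 + 39.940 + 233.003 + 241.641 = 927.705 mg/L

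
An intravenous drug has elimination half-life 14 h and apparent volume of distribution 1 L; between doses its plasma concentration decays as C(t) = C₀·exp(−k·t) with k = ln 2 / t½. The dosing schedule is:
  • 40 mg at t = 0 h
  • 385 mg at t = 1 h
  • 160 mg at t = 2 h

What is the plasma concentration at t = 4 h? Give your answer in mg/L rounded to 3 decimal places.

509.589 mg/L

k = ln 2 / 14 = 0.04951 per h
Dose 1 (40 mg at t=0 h): 40·exp(−0.04951·4) = 32.813 mg/L
Dose 2 (385 mg at t=1 h): 385·exp(−0.04951·3) = 331.860 mg/L
Dose 3 (160 mg at t=2 h): 160·exp(−0.04951·2) = 144.916 mg/L
C(4) = 32.813 + 331.860 + 144.916 = 509.589 mg/L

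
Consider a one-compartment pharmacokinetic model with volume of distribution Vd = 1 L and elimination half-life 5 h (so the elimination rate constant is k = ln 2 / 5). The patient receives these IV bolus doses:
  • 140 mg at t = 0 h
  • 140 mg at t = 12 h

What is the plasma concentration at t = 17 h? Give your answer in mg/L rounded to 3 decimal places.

83.263 mg/L

k = ln 2 / 5 = 0.13863 per h
Dose 1 (140 mg at t=0 h): 140·exp(−0.13863·17) = 13.263 mg/L
Dose 2 (140 mg at t=12 h): 140·exp(−0.13863·5) = 70.000 mg/L
C(17) = 13.263 + 70.000 = 83.263 mg/L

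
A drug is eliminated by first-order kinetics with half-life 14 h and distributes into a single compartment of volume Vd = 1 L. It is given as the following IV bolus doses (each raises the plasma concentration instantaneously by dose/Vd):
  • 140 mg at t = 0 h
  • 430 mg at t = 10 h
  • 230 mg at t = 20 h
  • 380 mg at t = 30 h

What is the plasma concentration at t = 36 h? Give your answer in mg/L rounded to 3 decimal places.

528.740 mg/L

k = ln 2 / 14 = 0.04951 per h
Dose 1 (140 mg at t=0 h): 140·exp(−0.04951·36) = 23.553 mg/L
Dose 2 (430 mg at t=10 h): 430·exp(−0.04951·26) = 118.690 mg/L
Dose 3 (230 mg at t=20 h): 230·exp(−0.04951·16) = 104.158 mg/L
Dose 4 (380 mg at t=30 h): 380·exp(−0.04951·6) = 282.339 mg/L
C(36) = 23.553 + 118.690 + 104.158 + 282.339 = 528.740 mg/L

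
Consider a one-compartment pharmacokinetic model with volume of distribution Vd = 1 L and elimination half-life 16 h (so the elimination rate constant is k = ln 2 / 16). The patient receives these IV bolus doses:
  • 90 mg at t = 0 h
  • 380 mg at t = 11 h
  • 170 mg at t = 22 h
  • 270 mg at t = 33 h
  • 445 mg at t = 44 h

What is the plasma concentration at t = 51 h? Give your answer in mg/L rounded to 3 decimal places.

577.842 mg/L

k = ln 2 / 16 = 0.04332 per h
Dose 1 (90 mg at t=0 h): 90·exp(−0.04332·51) = 9.879 mg/L
Dose 2 (380 mg at t=11 h): 380·exp(−0.04332·40) = 67.175 mg/L
Dose 3 (170 mg at t=22 h): 170·exp(−0.04332·29) = 48.399 mg/L
Dose 4 (270 mg at t=33 h): 270·exp(−0.04332·18) = 123.796 mg/L
Dose 5 (445 mg at t=44 h): 445·exp(−0.04332·7) = 328.594 mg/L
C(51) = 9.879 + 67.175 + 48.399 + 123.796 + 328.594 = 577.842 mg/L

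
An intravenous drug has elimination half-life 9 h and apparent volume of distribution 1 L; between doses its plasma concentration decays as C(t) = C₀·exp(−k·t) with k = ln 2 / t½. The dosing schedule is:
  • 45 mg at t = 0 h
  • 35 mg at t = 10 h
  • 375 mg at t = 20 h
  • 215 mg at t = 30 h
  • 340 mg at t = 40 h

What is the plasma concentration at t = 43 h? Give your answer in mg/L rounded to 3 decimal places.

k = ln 2 / 9 = 0.07702 per h
Dose 1 (45 mg at t=0 h): 45·exp(−0.07702·43) = 1.640 mg/L
Dose 2 (35 mg at t=10 h): 35·exp(−0.07702·33) = 2.756 mg/L
Dose 3 (375 mg at t=20 h): 375·exp(−0.07702·23) = 63.787 mg/L
Dose 4 (215 mg at t=30 h): 215·exp(−0.07702·13) = 78.998 mg/L
Dose 5 (340 mg at t=40 h): 340·exp(−0.07702·3) = 269.858 mg/L
C(43) = 1.640 + 2.756 + 63.787 + 78.998 + 269.858 = 417.040 mg/L

417.040 mg/L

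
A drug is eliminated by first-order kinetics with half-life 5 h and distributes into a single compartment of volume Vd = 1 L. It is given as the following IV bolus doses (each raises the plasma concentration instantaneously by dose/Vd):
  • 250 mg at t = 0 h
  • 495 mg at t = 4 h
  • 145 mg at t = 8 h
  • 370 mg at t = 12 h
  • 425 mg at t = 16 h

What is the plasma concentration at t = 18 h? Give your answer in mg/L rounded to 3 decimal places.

611.085 mg/L

k = ln 2 / 5 = 0.13863 per h
Dose 1 (250 mg at t=0 h): 250·exp(−0.13863·18) = 20.617 mg/L
Dose 2 (495 mg at t=4 h): 495·exp(−0.13863·14) = 71.076 mg/L
Dose 3 (145 mg at t=8 h): 145·exp(−0.13863·10) = 36.250 mg/L
Dose 4 (370 mg at t=12 h): 370·exp(−0.13863·6) = 161.052 mg/L
Dose 5 (425 mg at t=16 h): 425·exp(−0.13863·2) = 322.090 mg/L
C(18) = 20.617 + 71.076 + 36.250 + 161.052 + 322.090 = 611.085 mg/L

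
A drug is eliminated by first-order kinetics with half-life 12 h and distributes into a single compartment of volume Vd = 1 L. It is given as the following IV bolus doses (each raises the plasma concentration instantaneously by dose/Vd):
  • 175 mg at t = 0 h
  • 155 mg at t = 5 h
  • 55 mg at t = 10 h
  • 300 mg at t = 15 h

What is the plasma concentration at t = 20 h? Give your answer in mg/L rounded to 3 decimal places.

375.905 mg/L

k = ln 2 / 12 = 0.05776 per h
Dose 1 (175 mg at t=0 h): 175·exp(−0.05776·20) = 55.122 mg/L
Dose 2 (155 mg at t=5 h): 155·exp(−0.05776·15) = 65.169 mg/L
Dose 3 (55 mg at t=10 h): 55·exp(−0.05776·10) = 30.868 mg/L
Dose 4 (300 mg at t=15 h): 300·exp(−0.05776·5) = 224.746 mg/L
C(20) = 55.122 + 65.169 + 30.868 + 224.746 = 375.905 mg/L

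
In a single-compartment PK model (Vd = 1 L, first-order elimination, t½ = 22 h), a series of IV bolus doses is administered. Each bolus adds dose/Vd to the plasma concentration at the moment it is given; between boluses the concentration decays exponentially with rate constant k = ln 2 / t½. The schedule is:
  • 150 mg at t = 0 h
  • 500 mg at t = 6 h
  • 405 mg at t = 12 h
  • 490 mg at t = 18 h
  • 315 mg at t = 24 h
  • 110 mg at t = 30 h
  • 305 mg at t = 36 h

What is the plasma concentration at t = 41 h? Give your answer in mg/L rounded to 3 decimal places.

k = ln 2 / 22 = 0.03151 per h
Dose 1 (150 mg at t=0 h): 150·exp(−0.03151·41) = 41.217 mg/L
Dose 2 (500 mg at t=6 h): 500·exp(−0.03151·35) = 165.981 mg/L
Dose 3 (405 mg at t=12 h): 405·exp(−0.03151·29) = 162.421 mg/L
Dose 4 (490 mg at t=18 h): 490·exp(−0.03151·23) = 237.401 mg/L
Dose 5 (315 mg at t=24 h): 315·exp(−0.03151·17) = 184.373 mg/L
Dose 6 (110 mg at t=30 h): 110·exp(−0.03151·11) = 77.782 mg/L
Dose 7 (305 mg at t=36 h): 305·exp(−0.03151·5) = 260.546 mg/L
C(41) = 41.217 + 165.981 + 162.421 + 237.401 + 184.373 + 77.782 + 260.546 = 1129.721 mg/L

1129.721 mg/L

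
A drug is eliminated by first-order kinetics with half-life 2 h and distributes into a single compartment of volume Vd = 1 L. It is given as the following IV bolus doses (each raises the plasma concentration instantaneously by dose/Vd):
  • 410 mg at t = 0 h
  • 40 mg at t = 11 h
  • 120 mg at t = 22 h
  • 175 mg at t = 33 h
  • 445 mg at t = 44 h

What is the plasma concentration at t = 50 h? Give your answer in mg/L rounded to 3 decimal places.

k = ln 2 / 2 = 0.34657 per h
Dose 1 (410 mg at t=0 h): 410·exp(−0.34657·50) = 0.000 mg/L
Dose 2 (40 mg at t=11 h): 40·exp(−0.34657·39) = 0.000 mg/L
Dose 3 (120 mg at t=22 h): 120·exp(−0.34657·28) = 0.007 mg/L
Dose 4 (175 mg at t=33 h): 175·exp(−0.34657·17) = 0.483 mg/L
Dose 5 (445 mg at t=44 h): 445·exp(−0.34657·6) = 55.625 mg/L
C(50) = 0.000 + 0.000 + 0.007 + 0.483 + 55.625 = 56.116 mg/L

56.116 mg/L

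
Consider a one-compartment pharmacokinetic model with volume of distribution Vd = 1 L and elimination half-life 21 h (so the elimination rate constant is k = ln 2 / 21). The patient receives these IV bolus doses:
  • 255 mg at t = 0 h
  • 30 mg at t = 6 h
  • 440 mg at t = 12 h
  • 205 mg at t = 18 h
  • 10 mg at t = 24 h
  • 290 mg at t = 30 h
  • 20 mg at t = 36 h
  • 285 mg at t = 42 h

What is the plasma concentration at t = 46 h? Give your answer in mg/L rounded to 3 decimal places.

728.457 mg/L

k = ln 2 / 21 = 0.03301 per h
Dose 1 (255 mg at t=0 h): 255·exp(−0.03301·46) = 55.865 mg/L
Dose 2 (30 mg at t=6 h): 30·exp(−0.03301·40) = 8.012 mg/L
Dose 3 (440 mg at t=12 h): 440·exp(−0.03301·34) = 143.242 mg/L
Dose 4 (205 mg at t=18 h): 205·exp(−0.03301·28) = 81.354 mg/L
Dose 5 (10 mg at t=24 h): 10·exp(−0.03301·22) = 4.838 mg/L
Dose 6 (290 mg at t=30 h): 290·exp(−0.03301·16) = 171.018 mg/L
Dose 7 (20 mg at t=36 h): 20·exp(−0.03301·10) = 14.377 mg/L
Dose 8 (285 mg at t=42 h): 285·exp(−0.03301·4) = 249.750 mg/L
C(46) = 55.865 + 8.012 + 143.242 + 81.354 + 4.838 + 171.018 + 14.377 + 249.750 = 728.457 mg/L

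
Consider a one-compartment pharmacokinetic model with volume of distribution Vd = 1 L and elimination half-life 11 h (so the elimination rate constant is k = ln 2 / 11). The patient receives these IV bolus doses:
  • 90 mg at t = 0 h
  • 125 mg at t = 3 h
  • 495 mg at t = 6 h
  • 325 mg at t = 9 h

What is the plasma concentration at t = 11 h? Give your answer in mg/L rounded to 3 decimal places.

k = ln 2 / 11 = 0.06301 per h
Dose 1 (90 mg at t=0 h): 90·exp(−0.06301·11) = 45.000 mg/L
Dose 2 (125 mg at t=3 h): 125·exp(−0.06301·8) = 75.506 mg/L
Dose 3 (495 mg at t=6 h): 495·exp(−0.06301·5) = 361.221 mg/L
Dose 4 (325 mg at t=9 h): 325·exp(−0.06301·2) = 286.517 mg/L
C(11) = 45.000 + 75.506 + 361.221 + 286.517 = 768.244 mg/L

768.244 mg/L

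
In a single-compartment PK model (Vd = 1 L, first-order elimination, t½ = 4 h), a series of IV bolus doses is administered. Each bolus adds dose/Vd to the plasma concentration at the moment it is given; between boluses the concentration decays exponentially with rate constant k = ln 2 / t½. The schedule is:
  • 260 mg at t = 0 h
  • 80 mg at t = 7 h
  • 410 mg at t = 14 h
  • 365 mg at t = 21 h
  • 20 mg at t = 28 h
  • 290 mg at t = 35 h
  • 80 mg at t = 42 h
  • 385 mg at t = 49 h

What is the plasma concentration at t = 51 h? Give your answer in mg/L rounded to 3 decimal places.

310.317 mg/L

k = ln 2 / 4 = 0.17329 per h
Dose 1 (260 mg at t=0 h): 260·exp(−0.17329·51) = 0.038 mg/L
Dose 2 (80 mg at t=7 h): 80·exp(−0.17329·44) = 0.039 mg/L
Dose 3 (410 mg at t=14 h): 410·exp(−0.17329·37) = 0.673 mg/L
Dose 4 (365 mg at t=21 h): 365·exp(−0.17329·30) = 2.016 mg/L
Dose 5 (20 mg at t=28 h): 20·exp(−0.17329·23) = 0.372 mg/L
Dose 6 (290 mg at t=35 h): 290·exp(−0.17329·16) = 18.125 mg/L
Dose 7 (80 mg at t=42 h): 80·exp(−0.17329·9) = 16.818 mg/L
Dose 8 (385 mg at t=49 h): 385·exp(−0.17329·2) = 272.236 mg/L
C(51) = 0.038 + 0.039 + 0.673 + 2.016 + 0.372 + 18.125 + 16.818 + 272.236 = 310.317 mg/L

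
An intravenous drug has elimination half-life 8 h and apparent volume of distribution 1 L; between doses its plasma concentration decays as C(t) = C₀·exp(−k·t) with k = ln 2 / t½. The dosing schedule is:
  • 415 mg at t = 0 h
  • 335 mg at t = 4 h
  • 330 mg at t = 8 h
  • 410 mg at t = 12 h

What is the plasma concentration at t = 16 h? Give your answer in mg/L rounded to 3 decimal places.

k = ln 2 / 8 = 0.08664 per h
Dose 1 (415 mg at t=0 h): 415·exp(−0.08664·16) = 103.750 mg/L
Dose 2 (335 mg at t=4 h): 335·exp(−0.08664·12) = 118.440 mg/L
Dose 3 (330 mg at t=8 h): 330·exp(−0.08664·8) = 165.000 mg/L
Dose 4 (410 mg at t=12 h): 410·exp(−0.08664·4) = 289.914 mg/L
C(16) = 103.750 + 118.440 + 165.000 + 289.914 = 677.104 mg/L

677.104 mg/L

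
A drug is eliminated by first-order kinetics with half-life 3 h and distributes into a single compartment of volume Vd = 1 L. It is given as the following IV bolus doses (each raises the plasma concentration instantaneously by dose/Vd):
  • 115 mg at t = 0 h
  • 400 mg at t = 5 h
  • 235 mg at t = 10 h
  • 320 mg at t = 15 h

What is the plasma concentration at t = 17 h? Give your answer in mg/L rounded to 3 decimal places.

k = ln 2 / 3 = 0.23105 per h
Dose 1 (115 mg at t=0 h): 115·exp(−0.23105·17) = 2.264 mg/L
Dose 2 (400 mg at t=5 h): 400·exp(−0.23105·12) = 25.000 mg/L
Dose 3 (235 mg at t=10 h): 235·exp(−0.23105·7) = 46.630 mg/L
Dose 4 (320 mg at t=15 h): 320·exp(−0.23105·2) = 201.587 mg/L
C(17) = 2.264 + 25.000 + 46.630 + 201.587 = 275.481 mg/L

275.481 mg/L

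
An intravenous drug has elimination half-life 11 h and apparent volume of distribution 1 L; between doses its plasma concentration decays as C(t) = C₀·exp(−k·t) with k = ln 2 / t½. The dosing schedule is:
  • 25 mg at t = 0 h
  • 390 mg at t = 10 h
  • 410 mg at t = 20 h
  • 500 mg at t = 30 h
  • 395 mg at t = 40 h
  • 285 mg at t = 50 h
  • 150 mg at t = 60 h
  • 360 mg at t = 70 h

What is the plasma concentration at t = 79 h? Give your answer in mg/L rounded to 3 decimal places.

k = ln 2 / 11 = 0.06301 per h
Dose 1 (25 mg at t=0 h): 25·exp(−0.06301·79) = 0.172 mg/L
Dose 2 (390 mg at t=10 h): 390·exp(−0.06301·69) = 5.044 mg/L
Dose 3 (410 mg at t=20 h): 410·exp(−0.06301·59) = 9.958 mg/L
Dose 4 (500 mg at t=30 h): 500·exp(−0.06301·49) = 22.804 mg/L
Dose 5 (395 mg at t=40 h): 395·exp(−0.06301·39) = 33.831 mg/L
Dose 6 (285 mg at t=50 h): 285·exp(−0.06301·29) = 45.837 mg/L
Dose 7 (150 mg at t=60 h): 150·exp(−0.06301·19) = 45.303 mg/L
Dose 8 (360 mg at t=70 h): 360·exp(−0.06301·9) = 204.176 mg/L
C(79) = 0.172 + 5.044 + 9.958 + 22.804 + 33.831 + 45.837 + 45.303 + 204.176 = 367.126 mg/L

367.126 mg/L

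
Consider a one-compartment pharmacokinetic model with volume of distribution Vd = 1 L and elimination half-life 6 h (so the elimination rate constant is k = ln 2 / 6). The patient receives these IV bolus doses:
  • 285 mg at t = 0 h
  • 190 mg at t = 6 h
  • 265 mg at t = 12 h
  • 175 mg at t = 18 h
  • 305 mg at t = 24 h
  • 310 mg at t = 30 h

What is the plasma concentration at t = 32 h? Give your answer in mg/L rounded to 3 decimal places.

444.596 mg/L

k = ln 2 / 6 = 0.11552 per h
Dose 1 (285 mg at t=0 h): 285·exp(−0.11552·32) = 7.069 mg/L
Dose 2 (190 mg at t=6 h): 190·exp(−0.11552·26) = 9.425 mg/L
Dose 3 (265 mg at t=12 h): 265·exp(−0.11552·20) = 26.291 mg/L
Dose 4 (175 mg at t=18 h): 175·exp(−0.11552·14) = 34.724 mg/L
Dose 5 (305 mg at t=24 h): 305·exp(−0.11552·8) = 121.039 mg/L
Dose 6 (310 mg at t=30 h): 310·exp(−0.11552·2) = 246.047 mg/L
C(32) = 7.069 + 9.425 + 26.291 + 34.724 + 121.039 + 246.047 = 444.596 mg/L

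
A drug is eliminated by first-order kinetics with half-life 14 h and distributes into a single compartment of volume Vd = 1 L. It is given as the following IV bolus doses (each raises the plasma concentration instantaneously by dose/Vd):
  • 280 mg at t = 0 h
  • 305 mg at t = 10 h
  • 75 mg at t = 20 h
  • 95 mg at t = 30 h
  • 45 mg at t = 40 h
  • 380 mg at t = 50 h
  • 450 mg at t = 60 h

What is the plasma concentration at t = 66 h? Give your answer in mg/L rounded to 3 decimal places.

572.259 mg/L

k = ln 2 / 14 = 0.04951 per h
Dose 1 (280 mg at t=0 h): 280·exp(−0.04951·66) = 10.666 mg/L
Dose 2 (305 mg at t=10 h): 305·exp(−0.04951·56) = 19.062 mg/L
Dose 3 (75 mg at t=20 h): 75·exp(−0.04951·46) = 7.691 mg/L
Dose 4 (95 mg at t=30 h): 95·exp(−0.04951·36) = 15.983 mg/L
Dose 5 (45 mg at t=40 h): 45·exp(−0.04951·26) = 12.421 mg/L
Dose 6 (380 mg at t=50 h): 380·exp(−0.04951·16) = 172.087 mg/L
Dose 7 (450 mg at t=60 h): 450·exp(−0.04951·6) = 334.349 mg/L
C(66) = 10.666 + 19.062 + 7.691 + 15.983 + 12.421 + 172.087 + 334.349 = 572.259 mg/L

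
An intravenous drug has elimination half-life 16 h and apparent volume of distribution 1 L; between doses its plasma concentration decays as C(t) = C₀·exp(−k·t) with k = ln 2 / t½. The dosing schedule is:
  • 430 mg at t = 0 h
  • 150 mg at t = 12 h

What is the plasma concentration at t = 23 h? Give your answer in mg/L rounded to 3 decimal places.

251.898 mg/L

k = ln 2 / 16 = 0.04332 per h
Dose 1 (430 mg at t=0 h): 430·exp(−0.04332·23) = 158.759 mg/L
Dose 2 (150 mg at t=12 h): 150·exp(−0.04332·11) = 93.139 mg/L
C(23) = 158.759 + 93.139 = 251.898 mg/L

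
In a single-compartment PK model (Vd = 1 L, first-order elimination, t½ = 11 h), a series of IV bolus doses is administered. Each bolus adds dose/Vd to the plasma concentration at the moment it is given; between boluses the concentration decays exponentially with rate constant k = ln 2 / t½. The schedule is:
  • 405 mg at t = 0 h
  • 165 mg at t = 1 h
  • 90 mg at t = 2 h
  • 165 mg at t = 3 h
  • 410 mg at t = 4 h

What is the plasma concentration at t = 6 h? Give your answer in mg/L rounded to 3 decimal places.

k = ln 2 / 11 = 0.06301 per h
Dose 1 (405 mg at t=0 h): 405·exp(−0.06301·6) = 277.496 mg/L
Dose 2 (165 mg at t=1 h): 165·exp(−0.06301·5) = 120.407 mg/L
Dose 3 (90 mg at t=2 h): 90·exp(−0.06301·4) = 69.948 mg/L
Dose 4 (165 mg at t=3 h): 165·exp(−0.06301·3) = 136.579 mg/L
Dose 5 (410 mg at t=4 h): 410·exp(−0.06301·2) = 361.452 mg/L
C(6) = 277.496 + 120.407 + 69.948 + 136.579 + 361.452 = 965.883 mg/L

965.883 mg/L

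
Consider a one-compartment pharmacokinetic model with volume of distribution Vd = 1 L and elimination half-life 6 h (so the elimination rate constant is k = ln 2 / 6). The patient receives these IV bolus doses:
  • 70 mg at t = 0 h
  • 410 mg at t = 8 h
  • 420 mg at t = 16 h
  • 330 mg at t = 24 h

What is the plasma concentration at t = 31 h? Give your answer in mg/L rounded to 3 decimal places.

251.956 mg/L

k = ln 2 / 6 = 0.11552 per h
Dose 1 (70 mg at t=0 h): 70·exp(−0.11552·31) = 1.949 mg/L
Dose 2 (410 mg at t=8 h): 410·exp(−0.11552·23) = 28.763 mg/L
Dose 3 (420 mg at t=16 h): 420·exp(−0.11552·15) = 74.246 mg/L
Dose 4 (330 mg at t=24 h): 330·exp(−0.11552·7) = 146.998 mg/L
C(31) = 1.949 + 28.763 + 74.246 + 146.998 = 251.956 mg/L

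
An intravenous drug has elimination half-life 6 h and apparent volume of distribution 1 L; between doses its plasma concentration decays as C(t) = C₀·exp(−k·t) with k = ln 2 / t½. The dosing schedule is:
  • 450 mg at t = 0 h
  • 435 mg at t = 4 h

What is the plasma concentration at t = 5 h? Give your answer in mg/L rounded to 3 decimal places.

640.095 mg/L

k = ln 2 / 6 = 0.11552 per h
Dose 1 (450 mg at t=0 h): 450·exp(−0.11552·5) = 252.554 mg/L
Dose 2 (435 mg at t=4 h): 435·exp(−0.11552·1) = 387.541 mg/L
C(5) = 252.554 + 387.541 = 640.095 mg/L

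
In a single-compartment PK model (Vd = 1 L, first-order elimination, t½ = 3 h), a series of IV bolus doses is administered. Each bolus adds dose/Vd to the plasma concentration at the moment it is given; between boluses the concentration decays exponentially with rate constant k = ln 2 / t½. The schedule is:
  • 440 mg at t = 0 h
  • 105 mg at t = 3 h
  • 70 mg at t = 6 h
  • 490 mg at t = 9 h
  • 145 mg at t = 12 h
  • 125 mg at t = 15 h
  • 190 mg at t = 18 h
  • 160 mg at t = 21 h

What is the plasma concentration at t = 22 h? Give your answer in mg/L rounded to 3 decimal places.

k = ln 2 / 3 = 0.23105 per h
Dose 1 (440 mg at t=0 h): 440·exp(−0.23105·22) = 2.728 mg/L
Dose 2 (105 mg at t=3 h): 105·exp(−0.23105·19) = 1.302 mg/L
Dose 3 (70 mg at t=6 h): 70·exp(−0.23105·16) = 1.736 mg/L
Dose 4 (490 mg at t=9 h): 490·exp(−0.23105·13) = 24.307 mg/L
Dose 5 (145 mg at t=12 h): 145·exp(−0.23105·10) = 14.386 mg/L
Dose 6 (125 mg at t=15 h): 125·exp(−0.23105·7) = 24.803 mg/L
Dose 7 (190 mg at t=18 h): 190·exp(−0.23105·4) = 75.402 mg/L
Dose 8 (160 mg at t=21 h): 160·exp(−0.23105·1) = 126.992 mg/L
C(22) = 2.728 + 1.302 + 1.736 + 24.307 + 14.386 + 24.803 + 75.402 + 126.992 = 271.656 mg/L

271.656 mg/L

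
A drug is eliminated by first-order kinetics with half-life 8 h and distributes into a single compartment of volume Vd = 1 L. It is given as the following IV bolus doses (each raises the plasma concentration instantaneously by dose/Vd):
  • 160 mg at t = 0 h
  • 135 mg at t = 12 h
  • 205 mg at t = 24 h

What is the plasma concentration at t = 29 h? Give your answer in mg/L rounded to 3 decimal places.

176.843 mg/L

k = ln 2 / 8 = 0.08664 per h
Dose 1 (160 mg at t=0 h): 160·exp(−0.08664·29) = 12.968 mg/L
Dose 2 (135 mg at t=12 h): 135·exp(−0.08664·17) = 30.949 mg/L
Dose 3 (205 mg at t=24 h): 205·exp(−0.08664·5) = 132.926 mg/L
C(29) = 12.968 + 30.949 + 132.926 = 176.843 mg/L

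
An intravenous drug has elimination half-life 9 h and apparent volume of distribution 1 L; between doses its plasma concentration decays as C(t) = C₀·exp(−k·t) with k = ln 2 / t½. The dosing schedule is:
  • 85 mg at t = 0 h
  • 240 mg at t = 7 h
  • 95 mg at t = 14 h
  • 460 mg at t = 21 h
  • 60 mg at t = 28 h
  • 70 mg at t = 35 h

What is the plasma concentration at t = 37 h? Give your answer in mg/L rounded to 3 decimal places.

k = ln 2 / 9 = 0.07702 per h
Dose 1 (85 mg at t=0 h): 85·exp(−0.07702·37) = 4.919 mg/L
Dose 2 (240 mg at t=7 h): 240·exp(−0.07702·30) = 23.811 mg/L
Dose 3 (95 mg at t=14 h): 95·exp(−0.07702·23) = 16.159 mg/L
Dose 4 (460 mg at t=21 h): 460·exp(−0.07702·16) = 134.151 mg/L
Dose 5 (60 mg at t=28 h): 60·exp(−0.07702·9) = 30.000 mg/L
Dose 6 (70 mg at t=35 h): 70·exp(−0.07702·2) = 60.007 mg/L
C(37) = 4.919 + 23.811 + 16.159 + 134.151 + 30.000 + 60.007 = 269.047 mg/L

269.047 mg/L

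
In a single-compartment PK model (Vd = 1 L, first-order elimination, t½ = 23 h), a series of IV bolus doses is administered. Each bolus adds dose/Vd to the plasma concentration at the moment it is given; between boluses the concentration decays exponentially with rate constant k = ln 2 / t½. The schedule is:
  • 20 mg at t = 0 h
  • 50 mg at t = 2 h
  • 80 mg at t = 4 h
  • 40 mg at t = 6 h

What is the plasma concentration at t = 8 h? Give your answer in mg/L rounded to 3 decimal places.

166.020 mg/L

k = ln 2 / 23 = 0.03014 per h
Dose 1 (20 mg at t=0 h): 20·exp(−0.03014·8) = 15.715 mg/L
Dose 2 (50 mg at t=2 h): 50·exp(−0.03014·6) = 41.729 mg/L
Dose 3 (80 mg at t=4 h): 80·exp(−0.03014·4) = 70.915 mg/L
Dose 4 (40 mg at t=6 h): 40·exp(−0.03014·2) = 37.660 mg/L
C(8) = 15.715 + 41.729 + 70.915 + 37.660 = 166.020 mg/L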